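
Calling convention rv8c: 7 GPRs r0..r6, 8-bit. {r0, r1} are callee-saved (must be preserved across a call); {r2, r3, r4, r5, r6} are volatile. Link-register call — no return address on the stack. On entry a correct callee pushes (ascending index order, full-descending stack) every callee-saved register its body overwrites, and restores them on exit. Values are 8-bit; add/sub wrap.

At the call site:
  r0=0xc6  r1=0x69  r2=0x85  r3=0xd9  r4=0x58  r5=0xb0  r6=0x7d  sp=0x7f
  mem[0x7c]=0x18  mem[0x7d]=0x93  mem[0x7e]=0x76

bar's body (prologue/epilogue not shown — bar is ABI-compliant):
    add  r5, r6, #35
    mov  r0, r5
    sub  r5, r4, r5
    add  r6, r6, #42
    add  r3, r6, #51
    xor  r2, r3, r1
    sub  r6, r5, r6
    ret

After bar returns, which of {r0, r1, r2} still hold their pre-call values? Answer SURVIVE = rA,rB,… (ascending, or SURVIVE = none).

prologue: push r0 -> mem[0x7e]=0xc6, sp=0x7e
body[0] add  r5, r6, #35 -> r5=0xa0
body[1] mov  r0, r5 -> r0=0xa0
body[2] sub  r5, r4, r5 -> r5=0xb8
body[3] add  r6, r6, #42 -> r6=0xa7
body[4] add  r3, r6, #51 -> r3=0xda
body[5] xor  r2, r3, r1 -> r2=0xb3
body[6] sub  r6, r5, r6 -> r6=0x11
epilogue: pop r0=0xc6, sp=0x7f
r0: callee-saved, written=True
r1: callee-saved, written=False
r2: caller-saved, written=True

SURVIVE = r0,r1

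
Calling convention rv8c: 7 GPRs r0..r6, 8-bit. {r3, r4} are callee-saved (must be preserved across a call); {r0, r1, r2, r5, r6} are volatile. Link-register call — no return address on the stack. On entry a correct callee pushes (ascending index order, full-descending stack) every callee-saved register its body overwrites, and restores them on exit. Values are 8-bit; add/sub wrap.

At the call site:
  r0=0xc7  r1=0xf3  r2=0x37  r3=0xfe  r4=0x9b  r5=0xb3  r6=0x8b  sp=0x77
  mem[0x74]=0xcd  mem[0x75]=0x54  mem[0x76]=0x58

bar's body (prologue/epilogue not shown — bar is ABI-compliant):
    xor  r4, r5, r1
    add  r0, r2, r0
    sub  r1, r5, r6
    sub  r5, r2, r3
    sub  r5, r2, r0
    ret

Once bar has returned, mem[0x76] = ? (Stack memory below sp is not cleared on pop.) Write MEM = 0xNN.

prologue: push r4 -> mem[0x76]=0x9b, sp=0x76
body[0] xor  r4, r5, r1 -> r4=0x40
body[1] add  r0, r2, r0 -> r0=0xfe
body[2] sub  r1, r5, r6 -> r1=0x28
body[3] sub  r5, r2, r3 -> r5=0x39
body[4] sub  r5, r2, r0 -> r5=0x39
epilogue: pop r4=0x9b, sp=0x77
prologue pushed ['r4'] at ['0x76']

MEM = 0x9b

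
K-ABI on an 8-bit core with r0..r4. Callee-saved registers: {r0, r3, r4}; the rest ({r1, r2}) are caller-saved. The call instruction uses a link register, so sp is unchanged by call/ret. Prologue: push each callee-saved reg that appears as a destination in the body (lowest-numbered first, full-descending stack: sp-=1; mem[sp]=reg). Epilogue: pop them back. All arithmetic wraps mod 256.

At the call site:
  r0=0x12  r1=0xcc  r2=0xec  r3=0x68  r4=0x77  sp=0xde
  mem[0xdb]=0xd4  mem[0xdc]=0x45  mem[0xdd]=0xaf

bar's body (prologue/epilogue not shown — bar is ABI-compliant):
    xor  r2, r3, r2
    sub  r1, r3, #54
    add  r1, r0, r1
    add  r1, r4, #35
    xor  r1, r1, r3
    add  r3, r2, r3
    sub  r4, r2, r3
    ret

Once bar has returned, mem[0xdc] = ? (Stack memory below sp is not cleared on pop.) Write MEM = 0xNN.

prologue: push r3 → mem[0xdd]=0x68, sp=0xdd
prologue: push r4 → mem[0xdc]=0x77, sp=0xdc
body[0] xor  r2, r3, r2 → r2=0x84
body[1] sub  r1, r3, #54 → r1=0x32
body[2] add  r1, r0, r1 → r1=0x44
body[3] add  r1, r4, #35 → r1=0x9a
body[4] xor  r1, r1, r3 → r1=0xf2
body[5] add  r3, r2, r3 → r3=0xec
body[6] sub  r4, r2, r3 → r4=0x98
epilogue: pop r4=0x77, sp=0xdd
epilogue: pop r3=0x68, sp=0xde
prologue pushed ['r3', 'r4'] at ['0xdd', '0xdc']

MEM = 0x77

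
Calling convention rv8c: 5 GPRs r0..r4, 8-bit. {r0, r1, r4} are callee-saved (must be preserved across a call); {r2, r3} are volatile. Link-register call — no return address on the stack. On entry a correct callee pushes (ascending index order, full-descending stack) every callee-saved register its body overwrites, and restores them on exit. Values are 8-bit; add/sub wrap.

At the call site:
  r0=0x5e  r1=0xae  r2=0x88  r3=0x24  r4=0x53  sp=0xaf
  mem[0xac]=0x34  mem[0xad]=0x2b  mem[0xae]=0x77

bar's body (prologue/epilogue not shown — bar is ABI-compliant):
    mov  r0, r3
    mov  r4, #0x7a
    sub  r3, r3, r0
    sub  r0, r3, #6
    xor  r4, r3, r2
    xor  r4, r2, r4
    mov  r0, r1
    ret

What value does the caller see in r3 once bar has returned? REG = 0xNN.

prologue: push r0 -> mem[0xae]=0x5e, sp=0xae
prologue: push r4 -> mem[0xad]=0x53, sp=0xad
body[0] mov  r0, r3 -> r0=0x24
body[1] mov  r4, #0x7a -> r4=0x7a
body[2] sub  r3, r3, r0 -> r3=0x00
body[3] sub  r0, r3, #6 -> r0=0xfa
body[4] xor  r4, r3, r2 -> r4=0x88
body[5] xor  r4, r2, r4 -> r4=0x00
body[6] mov  r0, r1 -> r0=0xae
epilogue: pop r4=0x53, sp=0xae
epilogue: pop r0=0x5e, sp=0xaf
r3 is caller-saved -> body value

REG = 0x00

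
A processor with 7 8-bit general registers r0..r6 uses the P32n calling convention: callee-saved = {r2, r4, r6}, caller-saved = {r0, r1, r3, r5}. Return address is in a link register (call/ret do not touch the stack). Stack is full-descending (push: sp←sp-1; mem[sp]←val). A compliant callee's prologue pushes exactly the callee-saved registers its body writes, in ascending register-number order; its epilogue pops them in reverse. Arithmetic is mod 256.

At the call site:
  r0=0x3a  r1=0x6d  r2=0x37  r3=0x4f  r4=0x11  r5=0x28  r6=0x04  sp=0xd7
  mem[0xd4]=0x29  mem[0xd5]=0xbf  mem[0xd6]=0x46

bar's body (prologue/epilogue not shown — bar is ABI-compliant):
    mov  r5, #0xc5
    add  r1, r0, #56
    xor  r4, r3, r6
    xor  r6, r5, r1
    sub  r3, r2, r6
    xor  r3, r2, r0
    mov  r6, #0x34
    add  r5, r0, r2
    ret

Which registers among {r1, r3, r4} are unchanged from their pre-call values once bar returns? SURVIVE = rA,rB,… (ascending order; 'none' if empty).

prologue: push r4 -> mem[0xd6]=0x11, sp=0xd6
prologue: push r6 -> mem[0xd5]=0x04, sp=0xd5
body[0] mov  r5, #0xc5 -> r5=0xc5
body[1] add  r1, r0, #56 -> r1=0x72
body[2] xor  r4, r3, r6 -> r4=0x4b
body[3] xor  r6, r5, r1 -> r6=0xb7
body[4] sub  r3, r2, r6 -> r3=0x80
body[5] xor  r3, r2, r0 -> r3=0x0d
body[6] mov  r6, #0x34 -> r6=0x34
body[7] add  r5, r0, r2 -> r5=0x71
epilogue: pop r6=0x04, sp=0xd6
epilogue: pop r4=0x11, sp=0xd7
r1: caller-saved, written=True
r3: caller-saved, written=True
r4: callee-saved, written=True

SURVIVE = r4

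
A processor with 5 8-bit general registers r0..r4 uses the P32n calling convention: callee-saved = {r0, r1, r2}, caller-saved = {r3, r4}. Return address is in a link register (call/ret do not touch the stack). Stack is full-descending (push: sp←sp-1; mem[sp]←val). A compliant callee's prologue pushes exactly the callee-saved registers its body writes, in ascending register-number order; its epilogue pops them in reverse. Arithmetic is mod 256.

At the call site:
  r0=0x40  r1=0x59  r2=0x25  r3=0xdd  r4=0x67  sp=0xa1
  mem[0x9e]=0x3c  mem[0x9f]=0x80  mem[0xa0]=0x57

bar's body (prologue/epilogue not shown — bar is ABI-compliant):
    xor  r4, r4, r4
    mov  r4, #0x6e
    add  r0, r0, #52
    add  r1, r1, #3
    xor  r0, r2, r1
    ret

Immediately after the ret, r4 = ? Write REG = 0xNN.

prologue: push r0 → mem[0xa0]=0x40, sp=0xa0
prologue: push r1 → mem[0x9f]=0x59, sp=0x9f
body[0] xor  r4, r4, r4 → r4=0x00
body[1] mov  r4, #0x6e → r4=0x6e
body[2] add  r0, r0, #52 → r0=0x74
body[3] add  r1, r1, #3 → r1=0x5c
body[4] xor  r0, r2, r1 → r0=0x79
epilogue: pop r1=0x59, sp=0xa0
epilogue: pop r0=0x40, sp=0xa1
r4 is caller-saved → body value

REG = 0x6e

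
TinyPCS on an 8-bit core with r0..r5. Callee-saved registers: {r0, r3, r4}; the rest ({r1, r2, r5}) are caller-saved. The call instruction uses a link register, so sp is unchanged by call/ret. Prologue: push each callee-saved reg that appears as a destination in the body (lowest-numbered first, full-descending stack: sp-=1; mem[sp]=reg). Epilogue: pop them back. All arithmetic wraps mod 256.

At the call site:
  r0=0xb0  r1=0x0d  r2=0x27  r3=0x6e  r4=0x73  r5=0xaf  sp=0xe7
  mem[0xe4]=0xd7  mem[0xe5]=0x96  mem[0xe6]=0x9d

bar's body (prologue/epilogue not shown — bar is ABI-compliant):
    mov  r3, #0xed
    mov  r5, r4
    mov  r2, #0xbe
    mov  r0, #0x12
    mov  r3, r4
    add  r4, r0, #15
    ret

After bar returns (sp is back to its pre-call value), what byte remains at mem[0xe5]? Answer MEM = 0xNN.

prologue: push r0 → mem[0xe6]=0xb0, sp=0xe6
prologue: push r3 → mem[0xe5]=0x6e, sp=0xe5
prologue: push r4 → mem[0xe4]=0x73, sp=0xe4
body[0] mov  r3, #0xed → r3=0xed
body[1] mov  r5, r4 → r5=0x73
body[2] mov  r2, #0xbe → r2=0xbe
body[3] mov  r0, #0x12 → r0=0x12
body[4] mov  r3, r4 → r3=0x73
body[5] add  r4, r0, #15 → r4=0x21
epilogue: pop r4=0x73, sp=0xe5
epilogue: pop r3=0x6e, sp=0xe6
epilogue: pop r0=0xb0, sp=0xe7
prologue pushed ['r0', 'r3', 'r4'] at ['0xe6', '0xe5', '0xe4']

MEM = 0x6e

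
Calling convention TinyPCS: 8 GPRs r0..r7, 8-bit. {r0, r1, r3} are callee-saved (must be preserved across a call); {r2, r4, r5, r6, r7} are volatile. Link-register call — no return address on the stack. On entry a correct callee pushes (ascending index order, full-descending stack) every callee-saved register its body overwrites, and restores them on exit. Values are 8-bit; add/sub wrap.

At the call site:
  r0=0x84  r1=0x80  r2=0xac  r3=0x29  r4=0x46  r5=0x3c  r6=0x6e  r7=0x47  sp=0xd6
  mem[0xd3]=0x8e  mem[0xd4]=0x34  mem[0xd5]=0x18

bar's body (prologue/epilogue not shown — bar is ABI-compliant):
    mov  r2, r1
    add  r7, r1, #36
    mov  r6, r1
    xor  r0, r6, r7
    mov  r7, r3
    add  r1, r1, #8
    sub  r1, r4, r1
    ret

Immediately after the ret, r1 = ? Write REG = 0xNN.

REG = 0x80

prologue: push r0 → mem[0xd5]=0x84, sp=0xd5
prologue: push r1 → mem[0xd4]=0x80, sp=0xd4
body[0] mov  r2, r1 → r2=0x80
body[1] add  r7, r1, #36 → r7=0xa4
body[2] mov  r6, r1 → r6=0x80
body[3] xor  r0, r6, r7 → r0=0x24
body[4] mov  r7, r3 → r7=0x29
body[5] add  r1, r1, #8 → r1=0x88
body[6] sub  r1, r4, r1 → r1=0xbe
epilogue: pop r1=0x80, sp=0xd5
epilogue: pop r0=0x84, sp=0xd6
r1 is callee-saved → restored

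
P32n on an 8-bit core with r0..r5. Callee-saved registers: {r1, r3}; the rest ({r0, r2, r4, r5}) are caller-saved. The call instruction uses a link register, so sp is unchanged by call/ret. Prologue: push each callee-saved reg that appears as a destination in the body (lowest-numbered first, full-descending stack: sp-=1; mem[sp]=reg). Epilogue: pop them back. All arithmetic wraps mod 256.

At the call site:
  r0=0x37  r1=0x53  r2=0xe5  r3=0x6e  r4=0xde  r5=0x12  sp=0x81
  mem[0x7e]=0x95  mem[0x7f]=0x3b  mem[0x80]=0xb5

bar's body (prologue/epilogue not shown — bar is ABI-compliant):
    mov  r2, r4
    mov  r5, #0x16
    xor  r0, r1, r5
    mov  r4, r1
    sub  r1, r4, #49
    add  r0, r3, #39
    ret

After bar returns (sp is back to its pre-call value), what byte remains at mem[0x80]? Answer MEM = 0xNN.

prologue: push r1 -> mem[0x80]=0x53, sp=0x80
body[0] mov  r2, r4 -> r2=0xde
body[1] mov  r5, #0x16 -> r5=0x16
body[2] xor  r0, r1, r5 -> r0=0x45
body[3] mov  r4, r1 -> r4=0x53
body[4] sub  r1, r4, #49 -> r1=0x22
body[5] add  r0, r3, #39 -> r0=0x95
epilogue: pop r1=0x53, sp=0x81
prologue pushed ['r1'] at ['0x80']

MEM = 0x53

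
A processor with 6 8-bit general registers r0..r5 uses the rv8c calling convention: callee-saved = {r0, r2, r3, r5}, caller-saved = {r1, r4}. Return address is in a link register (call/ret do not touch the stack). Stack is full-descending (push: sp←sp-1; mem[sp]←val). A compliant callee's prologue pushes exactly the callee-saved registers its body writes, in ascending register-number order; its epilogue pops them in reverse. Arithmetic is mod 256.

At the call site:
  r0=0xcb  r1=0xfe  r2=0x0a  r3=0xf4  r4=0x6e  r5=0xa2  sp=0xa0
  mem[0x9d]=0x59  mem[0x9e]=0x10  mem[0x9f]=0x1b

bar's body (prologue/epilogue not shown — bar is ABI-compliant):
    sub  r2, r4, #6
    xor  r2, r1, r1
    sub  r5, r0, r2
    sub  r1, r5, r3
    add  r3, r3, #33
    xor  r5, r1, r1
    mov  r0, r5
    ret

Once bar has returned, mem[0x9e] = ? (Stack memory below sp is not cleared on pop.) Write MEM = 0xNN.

MEM = 0x0a

prologue: push r0 -> mem[0x9f]=0xcb, sp=0x9f
prologue: push r2 -> mem[0x9e]=0x0a, sp=0x9e
prologue: push r3 -> mem[0x9d]=0xf4, sp=0x9d
prologue: push r5 -> mem[0x9c]=0xa2, sp=0x9c
body[0] sub  r2, r4, #6 -> r2=0x68
body[1] xor  r2, r1, r1 -> r2=0x00
body[2] sub  r5, r0, r2 -> r5=0xcb
body[3] sub  r1, r5, r3 -> r1=0xd7
body[4] add  r3, r3, #33 -> r3=0x15
body[5] xor  r5, r1, r1 -> r5=0x00
body[6] mov  r0, r5 -> r0=0x00
epilogue: pop r5=0xa2, sp=0x9d
epilogue: pop r3=0xf4, sp=0x9e
epilogue: pop r2=0x0a, sp=0x9f
epilogue: pop r0=0xcb, sp=0xa0
prologue pushed ['r0', 'r2', 'r3', 'r5'] at ['0x9f', '0x9e', '0x9d', '0x9c']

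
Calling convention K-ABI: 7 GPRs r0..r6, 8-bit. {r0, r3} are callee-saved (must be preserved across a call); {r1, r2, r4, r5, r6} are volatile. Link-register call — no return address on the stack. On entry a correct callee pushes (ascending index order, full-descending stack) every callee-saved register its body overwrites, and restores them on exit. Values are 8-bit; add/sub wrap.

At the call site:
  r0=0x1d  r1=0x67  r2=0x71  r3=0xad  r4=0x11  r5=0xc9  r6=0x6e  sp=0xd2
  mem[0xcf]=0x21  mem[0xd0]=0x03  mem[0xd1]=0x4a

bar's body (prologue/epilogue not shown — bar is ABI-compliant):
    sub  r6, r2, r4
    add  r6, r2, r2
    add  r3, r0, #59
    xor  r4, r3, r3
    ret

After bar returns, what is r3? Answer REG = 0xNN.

REG = 0xad

prologue: push r3 → mem[0xd1]=0xad, sp=0xd1
body[0] sub  r6, r2, r4 → r6=0x60
body[1] add  r6, r2, r2 → r6=0xe2
body[2] add  r3, r0, #59 → r3=0x58
body[3] xor  r4, r3, r3 → r4=0x00
epilogue: pop r3=0xad, sp=0xd2
r3 is callee-saved → restored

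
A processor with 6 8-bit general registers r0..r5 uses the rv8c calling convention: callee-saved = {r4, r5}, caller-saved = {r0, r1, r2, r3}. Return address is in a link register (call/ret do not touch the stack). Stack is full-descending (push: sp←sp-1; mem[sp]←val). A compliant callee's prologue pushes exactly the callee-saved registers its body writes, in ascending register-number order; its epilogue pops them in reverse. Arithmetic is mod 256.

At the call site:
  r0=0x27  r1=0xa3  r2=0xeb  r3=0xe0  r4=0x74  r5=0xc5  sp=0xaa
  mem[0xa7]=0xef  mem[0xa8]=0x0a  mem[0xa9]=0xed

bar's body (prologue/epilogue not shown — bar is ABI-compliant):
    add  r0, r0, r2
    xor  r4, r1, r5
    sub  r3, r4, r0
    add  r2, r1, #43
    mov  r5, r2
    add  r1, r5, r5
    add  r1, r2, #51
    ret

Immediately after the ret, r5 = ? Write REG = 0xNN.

prologue: push r4 -> mem[0xa9]=0x74, sp=0xa9
prologue: push r5 -> mem[0xa8]=0xc5, sp=0xa8
body[0] add  r0, r0, r2 -> r0=0x12
body[1] xor  r4, r1, r5 -> r4=0x66
body[2] sub  r3, r4, r0 -> r3=0x54
body[3] add  r2, r1, #43 -> r2=0xce
body[4] mov  r5, r2 -> r5=0xce
body[5] add  r1, r5, r5 -> r1=0x9c
body[6] add  r1, r2, #51 -> r1=0x01
epilogue: pop r5=0xc5, sp=0xa9
epilogue: pop r4=0x74, sp=0xaa
r5 is callee-saved -> restored

REG = 0xc5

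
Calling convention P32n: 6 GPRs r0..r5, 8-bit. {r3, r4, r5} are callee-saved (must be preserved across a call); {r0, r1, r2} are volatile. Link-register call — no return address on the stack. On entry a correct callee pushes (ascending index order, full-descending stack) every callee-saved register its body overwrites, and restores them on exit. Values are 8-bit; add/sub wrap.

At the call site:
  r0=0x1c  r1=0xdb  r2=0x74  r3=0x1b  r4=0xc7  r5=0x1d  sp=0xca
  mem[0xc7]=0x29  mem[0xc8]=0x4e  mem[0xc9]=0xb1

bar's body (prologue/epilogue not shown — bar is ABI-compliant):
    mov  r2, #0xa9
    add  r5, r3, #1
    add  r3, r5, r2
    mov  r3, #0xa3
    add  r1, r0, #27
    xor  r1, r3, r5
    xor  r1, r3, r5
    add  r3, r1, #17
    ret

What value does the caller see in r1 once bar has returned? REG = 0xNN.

prologue: push r3 → mem[0xc9]=0x1b, sp=0xc9
prologue: push r5 → mem[0xc8]=0x1d, sp=0xc8
body[0] mov  r2, #0xa9 → r2=0xa9
body[1] add  r5, r3, #1 → r5=0x1c
body[2] add  r3, r5, r2 → r3=0xc5
body[3] mov  r3, #0xa3 → r3=0xa3
body[4] add  r1, r0, #27 → r1=0x37
body[5] xor  r1, r3, r5 → r1=0xbf
body[6] xor  r1, r3, r5 → r1=0xbf
body[7] add  r3, r1, #17 → r3=0xd0
epilogue: pop r5=0x1d, sp=0xc9
epilogue: pop r3=0x1b, sp=0xca
r1 is caller-saved → body value

REG = 0xbf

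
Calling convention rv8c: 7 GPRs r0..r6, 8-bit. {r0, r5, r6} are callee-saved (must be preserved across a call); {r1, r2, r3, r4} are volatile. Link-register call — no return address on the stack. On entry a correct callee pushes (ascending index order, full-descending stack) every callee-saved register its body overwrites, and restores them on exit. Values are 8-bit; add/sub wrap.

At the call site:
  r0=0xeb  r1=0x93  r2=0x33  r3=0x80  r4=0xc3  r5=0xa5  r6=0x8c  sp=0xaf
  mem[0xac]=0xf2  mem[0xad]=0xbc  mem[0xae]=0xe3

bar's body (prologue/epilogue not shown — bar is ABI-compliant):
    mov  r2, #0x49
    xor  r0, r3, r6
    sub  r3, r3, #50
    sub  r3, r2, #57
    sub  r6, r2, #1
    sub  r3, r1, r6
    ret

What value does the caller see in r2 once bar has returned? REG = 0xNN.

prologue: push r0 -> mem[0xae]=0xeb, sp=0xae
prologue: push r6 -> mem[0xad]=0x8c, sp=0xad
body[0] mov  r2, #0x49 -> r2=0x49
body[1] xor  r0, r3, r6 -> r0=0x0c
body[2] sub  r3, r3, #50 -> r3=0x4e
body[3] sub  r3, r2, #57 -> r3=0x10
body[4] sub  r6, r2, #1 -> r6=0x48
body[5] sub  r3, r1, r6 -> r3=0x4b
epilogue: pop r6=0x8c, sp=0xae
epilogue: pop r0=0xeb, sp=0xaf
r2 is caller-saved -> body value

REG = 0x49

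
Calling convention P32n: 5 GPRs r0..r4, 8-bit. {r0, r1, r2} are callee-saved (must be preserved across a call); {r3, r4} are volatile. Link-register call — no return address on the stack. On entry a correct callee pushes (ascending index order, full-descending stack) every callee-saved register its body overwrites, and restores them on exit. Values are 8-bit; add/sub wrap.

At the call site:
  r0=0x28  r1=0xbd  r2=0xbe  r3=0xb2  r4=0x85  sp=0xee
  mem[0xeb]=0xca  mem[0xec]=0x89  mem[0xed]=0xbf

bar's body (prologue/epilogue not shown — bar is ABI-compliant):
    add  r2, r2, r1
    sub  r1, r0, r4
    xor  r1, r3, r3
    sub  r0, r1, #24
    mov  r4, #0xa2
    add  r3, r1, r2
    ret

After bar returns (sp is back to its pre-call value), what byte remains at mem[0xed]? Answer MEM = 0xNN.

prologue: push r0 -> mem[0xed]=0x28, sp=0xed
prologue: push r1 -> mem[0xec]=0xbd, sp=0xec
prologue: push r2 -> mem[0xeb]=0xbe, sp=0xeb
body[0] add  r2, r2, r1 -> r2=0x7b
body[1] sub  r1, r0, r4 -> r1=0xa3
body[2] xor  r1, r3, r3 -> r1=0x00
body[3] sub  r0, r1, #24 -> r0=0xe8
body[4] mov  r4, #0xa2 -> r4=0xa2
body[5] add  r3, r1, r2 -> r3=0x7b
epilogue: pop r2=0xbe, sp=0xec
epilogue: pop r1=0xbd, sp=0xed
epilogue: pop r0=0x28, sp=0xee
prologue pushed ['r0', 'r1', 'r2'] at ['0xed', '0xec', '0xeb']

MEM = 0x28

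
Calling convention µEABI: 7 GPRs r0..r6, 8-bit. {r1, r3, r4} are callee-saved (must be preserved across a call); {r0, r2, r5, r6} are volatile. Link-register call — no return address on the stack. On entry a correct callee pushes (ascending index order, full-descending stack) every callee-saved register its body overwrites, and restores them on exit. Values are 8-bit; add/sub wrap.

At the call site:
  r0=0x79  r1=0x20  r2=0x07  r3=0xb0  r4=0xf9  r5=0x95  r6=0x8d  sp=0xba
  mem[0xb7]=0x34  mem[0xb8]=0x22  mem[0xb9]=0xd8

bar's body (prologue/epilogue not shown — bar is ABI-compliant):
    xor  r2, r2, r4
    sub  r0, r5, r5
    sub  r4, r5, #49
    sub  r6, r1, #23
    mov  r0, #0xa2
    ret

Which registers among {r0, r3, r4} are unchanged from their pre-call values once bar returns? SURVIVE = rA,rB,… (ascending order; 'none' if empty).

prologue: push r4 -> mem[0xb9]=0xf9, sp=0xb9
body[0] xor  r2, r2, r4 -> r2=0xfe
body[1] sub  r0, r5, r5 -> r0=0x00
body[2] sub  r4, r5, #49 -> r4=0x64
body[3] sub  r6, r1, #23 -> r6=0x09
body[4] mov  r0, #0xa2 -> r0=0xa2
epilogue: pop r4=0xf9, sp=0xba
r0: caller-saved, written=True
r3: callee-saved, written=False
r4: callee-saved, written=True

SURVIVE = r3,r4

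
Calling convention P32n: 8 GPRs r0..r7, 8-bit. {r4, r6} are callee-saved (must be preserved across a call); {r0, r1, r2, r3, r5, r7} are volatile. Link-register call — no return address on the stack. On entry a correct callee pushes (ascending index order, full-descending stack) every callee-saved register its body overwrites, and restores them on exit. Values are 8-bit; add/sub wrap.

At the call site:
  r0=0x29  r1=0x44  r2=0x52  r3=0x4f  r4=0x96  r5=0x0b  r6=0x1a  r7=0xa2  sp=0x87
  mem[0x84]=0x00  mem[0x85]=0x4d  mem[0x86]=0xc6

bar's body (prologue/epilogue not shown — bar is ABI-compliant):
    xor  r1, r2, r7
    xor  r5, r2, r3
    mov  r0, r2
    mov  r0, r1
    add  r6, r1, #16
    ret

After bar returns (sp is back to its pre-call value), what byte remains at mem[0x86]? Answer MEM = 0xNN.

prologue: push r6 -> mem[0x86]=0x1a, sp=0x86
body[0] xor  r1, r2, r7 -> r1=0xf0
body[1] xor  r5, r2, r3 -> r5=0x1d
body[2] mov  r0, r2 -> r0=0x52
body[3] mov  r0, r1 -> r0=0xf0
body[4] add  r6, r1, #16 -> r6=0x00
epilogue: pop r6=0x1a, sp=0x87
prologue pushed ['r6'] at ['0x86']

MEM = 0x1a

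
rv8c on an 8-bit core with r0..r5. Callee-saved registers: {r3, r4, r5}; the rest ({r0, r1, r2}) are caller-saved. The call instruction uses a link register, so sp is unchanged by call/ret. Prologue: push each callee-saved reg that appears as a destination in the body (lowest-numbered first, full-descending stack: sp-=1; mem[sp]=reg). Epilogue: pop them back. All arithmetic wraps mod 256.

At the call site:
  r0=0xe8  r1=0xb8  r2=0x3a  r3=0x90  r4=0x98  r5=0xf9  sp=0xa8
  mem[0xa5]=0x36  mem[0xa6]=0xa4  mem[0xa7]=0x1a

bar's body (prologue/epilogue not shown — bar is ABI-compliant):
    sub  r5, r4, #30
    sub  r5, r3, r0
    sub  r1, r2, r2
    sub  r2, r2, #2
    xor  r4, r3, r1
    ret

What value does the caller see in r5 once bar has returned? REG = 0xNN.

REG = 0xf9

prologue: push r4 -> mem[0xa7]=0x98, sp=0xa7
prologue: push r5 -> mem[0xa6]=0xf9, sp=0xa6
body[0] sub  r5, r4, #30 -> r5=0x7a
body[1] sub  r5, r3, r0 -> r5=0xa8
body[2] sub  r1, r2, r2 -> r1=0x00
body[3] sub  r2, r2, #2 -> r2=0x38
body[4] xor  r4, r3, r1 -> r4=0x90
epilogue: pop r5=0xf9, sp=0xa7
epilogue: pop r4=0x98, sp=0xa8
r5 is callee-saved -> restored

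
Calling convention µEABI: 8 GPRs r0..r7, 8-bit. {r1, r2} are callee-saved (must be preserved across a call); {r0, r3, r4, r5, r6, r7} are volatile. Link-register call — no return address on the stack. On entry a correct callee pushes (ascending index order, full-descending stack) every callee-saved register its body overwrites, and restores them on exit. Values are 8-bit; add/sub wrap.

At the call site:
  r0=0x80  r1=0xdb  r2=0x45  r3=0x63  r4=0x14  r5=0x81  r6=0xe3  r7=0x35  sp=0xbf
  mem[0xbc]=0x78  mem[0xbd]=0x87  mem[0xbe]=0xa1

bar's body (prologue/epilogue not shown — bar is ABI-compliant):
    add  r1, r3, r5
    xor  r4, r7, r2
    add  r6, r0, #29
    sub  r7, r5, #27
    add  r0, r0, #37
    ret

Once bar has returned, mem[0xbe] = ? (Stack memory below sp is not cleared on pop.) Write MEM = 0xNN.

prologue: push r1 → mem[0xbe]=0xdb, sp=0xbe
body[0] add  r1, r3, r5 → r1=0xe4
body[1] xor  r4, r7, r2 → r4=0x70
body[2] add  r6, r0, #29 → r6=0x9d
body[3] sub  r7, r5, #27 → r7=0x66
body[4] add  r0, r0, #37 → r0=0xa5
epilogue: pop r1=0xdb, sp=0xbf
prologue pushed ['r1'] at ['0xbe']

MEM = 0xdb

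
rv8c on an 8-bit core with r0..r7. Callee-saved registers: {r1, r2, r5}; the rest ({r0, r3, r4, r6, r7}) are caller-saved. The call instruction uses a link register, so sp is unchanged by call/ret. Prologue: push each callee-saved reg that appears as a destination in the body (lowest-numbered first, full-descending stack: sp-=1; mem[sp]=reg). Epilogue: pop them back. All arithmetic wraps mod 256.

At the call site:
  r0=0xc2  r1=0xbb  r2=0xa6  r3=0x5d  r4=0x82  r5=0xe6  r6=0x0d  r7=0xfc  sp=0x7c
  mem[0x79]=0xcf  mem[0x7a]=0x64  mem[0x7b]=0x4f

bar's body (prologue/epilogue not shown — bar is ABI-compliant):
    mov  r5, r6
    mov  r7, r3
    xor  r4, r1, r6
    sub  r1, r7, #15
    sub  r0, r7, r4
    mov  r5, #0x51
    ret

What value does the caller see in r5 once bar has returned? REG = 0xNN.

REG = 0xe6

prologue: push r1 -> mem[0x7b]=0xbb, sp=0x7b
prologue: push r5 -> mem[0x7a]=0xe6, sp=0x7a
body[0] mov  r5, r6 -> r5=0x0d
body[1] mov  r7, r3 -> r7=0x5d
body[2] xor  r4, r1, r6 -> r4=0xb6
body[3] sub  r1, r7, #15 -> r1=0x4e
body[4] sub  r0, r7, r4 -> r0=0xa7
body[5] mov  r5, #0x51 -> r5=0x51
epilogue: pop r5=0xe6, sp=0x7b
epilogue: pop r1=0xbb, sp=0x7c
r5 is callee-saved -> restored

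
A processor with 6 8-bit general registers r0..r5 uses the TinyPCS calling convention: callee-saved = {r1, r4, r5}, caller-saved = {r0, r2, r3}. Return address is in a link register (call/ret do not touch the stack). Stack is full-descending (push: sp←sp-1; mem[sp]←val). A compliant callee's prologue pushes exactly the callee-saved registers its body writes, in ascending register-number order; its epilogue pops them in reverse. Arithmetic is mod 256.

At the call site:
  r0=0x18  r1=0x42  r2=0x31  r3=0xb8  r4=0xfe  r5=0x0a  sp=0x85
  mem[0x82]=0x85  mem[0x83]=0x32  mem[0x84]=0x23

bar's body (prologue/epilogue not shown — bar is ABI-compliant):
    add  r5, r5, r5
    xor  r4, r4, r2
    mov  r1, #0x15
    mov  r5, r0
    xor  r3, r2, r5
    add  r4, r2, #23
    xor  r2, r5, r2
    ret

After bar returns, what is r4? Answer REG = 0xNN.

REG = 0xfe

prologue: push r1 → mem[0x84]=0x42, sp=0x84
prologue: push r4 → mem[0x83]=0xfe, sp=0x83
prologue: push r5 → mem[0x82]=0x0a, sp=0x82
body[0] add  r5, r5, r5 → r5=0x14
body[1] xor  r4, r4, r2 → r4=0xcf
body[2] mov  r1, #0x15 → r1=0x15
body[3] mov  r5, r0 → r5=0x18
body[4] xor  r3, r2, r5 → r3=0x29
body[5] add  r4, r2, #23 → r4=0x48
body[6] xor  r2, r5, r2 → r2=0x29
epilogue: pop r5=0x0a, sp=0x83
epilogue: pop r4=0xfe, sp=0x84
epilogue: pop r1=0x42, sp=0x85
r4 is callee-saved → restored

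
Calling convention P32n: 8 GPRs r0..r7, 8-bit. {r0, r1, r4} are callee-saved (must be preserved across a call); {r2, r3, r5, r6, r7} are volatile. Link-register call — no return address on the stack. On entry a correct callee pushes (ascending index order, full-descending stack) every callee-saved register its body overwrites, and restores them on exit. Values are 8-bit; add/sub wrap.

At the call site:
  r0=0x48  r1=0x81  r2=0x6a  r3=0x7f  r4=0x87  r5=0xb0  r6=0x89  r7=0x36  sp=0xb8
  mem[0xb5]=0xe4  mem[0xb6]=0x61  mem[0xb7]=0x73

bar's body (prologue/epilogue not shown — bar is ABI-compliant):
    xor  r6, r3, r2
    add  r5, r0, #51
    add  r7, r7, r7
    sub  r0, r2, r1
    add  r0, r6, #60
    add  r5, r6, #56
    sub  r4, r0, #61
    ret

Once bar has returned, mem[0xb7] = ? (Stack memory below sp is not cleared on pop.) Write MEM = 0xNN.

MEM = 0x48

prologue: push r0 -> mem[0xb7]=0x48, sp=0xb7
prologue: push r4 -> mem[0xb6]=0x87, sp=0xb6
body[0] xor  r6, r3, r2 -> r6=0x15
body[1] add  r5, r0, #51 -> r5=0x7b
body[2] add  r7, r7, r7 -> r7=0x6c
body[3] sub  r0, r2, r1 -> r0=0xe9
body[4] add  r0, r6, #60 -> r0=0x51
body[5] add  r5, r6, #56 -> r5=0x4d
body[6] sub  r4, r0, #61 -> r4=0x14
epilogue: pop r4=0x87, sp=0xb7
epilogue: pop r0=0x48, sp=0xb8
prologue pushed ['r0', 'r4'] at ['0xb7', '0xb6']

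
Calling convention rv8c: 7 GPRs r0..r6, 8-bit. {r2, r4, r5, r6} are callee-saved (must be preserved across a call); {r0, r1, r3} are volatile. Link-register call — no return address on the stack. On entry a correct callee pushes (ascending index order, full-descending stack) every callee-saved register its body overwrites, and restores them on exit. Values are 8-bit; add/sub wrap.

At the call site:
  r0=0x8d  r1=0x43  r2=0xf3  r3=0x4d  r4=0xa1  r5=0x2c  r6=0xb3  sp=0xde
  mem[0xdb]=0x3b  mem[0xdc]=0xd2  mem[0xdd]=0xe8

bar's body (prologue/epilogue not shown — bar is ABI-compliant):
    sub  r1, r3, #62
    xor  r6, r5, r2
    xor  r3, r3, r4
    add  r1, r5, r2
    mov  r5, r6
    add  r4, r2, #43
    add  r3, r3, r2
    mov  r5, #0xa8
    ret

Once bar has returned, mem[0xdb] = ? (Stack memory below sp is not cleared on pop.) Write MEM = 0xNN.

MEM = 0xb3

prologue: push r4 → mem[0xdd]=0xa1, sp=0xdd
prologue: push r5 → mem[0xdc]=0x2c, sp=0xdc
prologue: push r6 → mem[0xdb]=0xb3, sp=0xdb
body[0] sub  r1, r3, #62 → r1=0x0f
body[1] xor  r6, r5, r2 → r6=0xdf
body[2] xor  r3, r3, r4 → r3=0xec
body[3] add  r1, r5, r2 → r1=0x1f
body[4] mov  r5, r6 → r5=0xdf
body[5] add  r4, r2, #43 → r4=0x1e
body[6] add  r3, r3, r2 → r3=0xdf
body[7] mov  r5, #0xa8 → r5=0xa8
epilogue: pop r6=0xb3, sp=0xdc
epilogue: pop r5=0x2c, sp=0xdd
epilogue: pop r4=0xa1, sp=0xde
prologue pushed ['r4', 'r5', 'r6'] at ['0xdd', '0xdc', '0xdb']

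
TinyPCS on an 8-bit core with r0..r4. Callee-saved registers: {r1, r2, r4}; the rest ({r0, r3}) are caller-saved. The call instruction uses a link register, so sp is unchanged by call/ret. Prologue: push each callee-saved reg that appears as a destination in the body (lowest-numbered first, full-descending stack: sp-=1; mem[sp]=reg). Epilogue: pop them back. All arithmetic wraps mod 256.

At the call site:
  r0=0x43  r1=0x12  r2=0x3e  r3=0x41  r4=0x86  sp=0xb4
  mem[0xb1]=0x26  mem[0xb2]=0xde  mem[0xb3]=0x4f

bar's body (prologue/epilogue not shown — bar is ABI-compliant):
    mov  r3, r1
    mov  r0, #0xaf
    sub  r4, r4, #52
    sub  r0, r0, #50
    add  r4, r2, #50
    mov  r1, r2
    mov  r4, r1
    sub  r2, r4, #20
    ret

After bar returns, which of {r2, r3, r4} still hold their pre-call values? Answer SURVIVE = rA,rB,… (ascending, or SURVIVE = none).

prologue: push r1 -> mem[0xb3]=0x12, sp=0xb3
prologue: push r2 -> mem[0xb2]=0x3e, sp=0xb2
prologue: push r4 -> mem[0xb1]=0x86, sp=0xb1
body[0] mov  r3, r1 -> r3=0x12
body[1] mov  r0, #0xaf -> r0=0xaf
body[2] sub  r4, r4, #52 -> r4=0x52
body[3] sub  r0, r0, #50 -> r0=0x7d
body[4] add  r4, r2, #50 -> r4=0x70
body[5] mov  r1, r2 -> r1=0x3e
body[6] mov  r4, r1 -> r4=0x3e
body[7] sub  r2, r4, #20 -> r2=0x2a
epilogue: pop r4=0x86, sp=0xb2
epilogue: pop r2=0x3e, sp=0xb3
epilogue: pop r1=0x12, sp=0xb4
r2: callee-saved, written=True
r3: caller-saved, written=True
r4: callee-saved, written=True

SURVIVE = r2,r4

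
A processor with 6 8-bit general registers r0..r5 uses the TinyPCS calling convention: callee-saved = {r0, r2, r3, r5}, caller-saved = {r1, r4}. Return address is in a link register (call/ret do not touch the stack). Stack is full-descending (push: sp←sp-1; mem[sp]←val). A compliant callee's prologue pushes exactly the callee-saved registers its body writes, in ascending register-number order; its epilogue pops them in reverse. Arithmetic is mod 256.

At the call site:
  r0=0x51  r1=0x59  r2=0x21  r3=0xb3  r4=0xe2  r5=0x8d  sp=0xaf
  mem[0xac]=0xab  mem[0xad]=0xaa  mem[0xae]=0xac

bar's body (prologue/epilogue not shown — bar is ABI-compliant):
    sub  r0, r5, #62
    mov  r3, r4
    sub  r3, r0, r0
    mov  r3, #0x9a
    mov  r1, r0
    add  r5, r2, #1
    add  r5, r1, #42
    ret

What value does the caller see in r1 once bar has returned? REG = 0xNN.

prologue: push r0 -> mem[0xae]=0x51, sp=0xae
prologue: push r3 -> mem[0xad]=0xb3, sp=0xad
prologue: push r5 -> mem[0xac]=0x8d, sp=0xac
body[0] sub  r0, r5, #62 -> r0=0x4f
body[1] mov  r3, r4 -> r3=0xe2
body[2] sub  r3, r0, r0 -> r3=0x00
body[3] mov  r3, #0x9a -> r3=0x9a
body[4] mov  r1, r0 -> r1=0x4f
body[5] add  r5, r2, #1 -> r5=0x22
body[6] add  r5, r1, #42 -> r5=0x79
epilogue: pop r5=0x8d, sp=0xad
epilogue: pop r3=0xb3, sp=0xae
epilogue: pop r0=0x51, sp=0xaf
r1 is caller-saved -> body value

REG = 0x4f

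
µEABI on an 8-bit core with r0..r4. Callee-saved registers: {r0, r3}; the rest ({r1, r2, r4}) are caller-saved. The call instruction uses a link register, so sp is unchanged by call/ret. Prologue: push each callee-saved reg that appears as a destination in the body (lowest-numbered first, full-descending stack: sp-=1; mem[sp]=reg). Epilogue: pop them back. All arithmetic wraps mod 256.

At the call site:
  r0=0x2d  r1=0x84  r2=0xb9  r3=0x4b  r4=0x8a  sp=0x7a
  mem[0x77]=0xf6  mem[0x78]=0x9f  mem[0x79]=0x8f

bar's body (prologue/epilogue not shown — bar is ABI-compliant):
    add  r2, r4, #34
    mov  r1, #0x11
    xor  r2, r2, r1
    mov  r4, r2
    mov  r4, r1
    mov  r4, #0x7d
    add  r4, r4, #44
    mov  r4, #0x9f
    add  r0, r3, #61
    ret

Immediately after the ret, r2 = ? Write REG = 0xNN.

prologue: push r0 → mem[0x79]=0x2d, sp=0x79
body[0] add  r2, r4, #34 → r2=0xac
body[1] mov  r1, #0x11 → r1=0x11
body[2] xor  r2, r2, r1 → r2=0xbd
body[3] mov  r4, r2 → r4=0xbd
body[4] mov  r4, r1 → r4=0x11
body[5] mov  r4, #0x7d → r4=0x7d
body[6] add  r4, r4, #44 → r4=0xa9
body[7] mov  r4, #0x9f → r4=0x9f
body[8] add  r0, r3, #61 → r0=0x88
epilogue: pop r0=0x2d, sp=0x7a
r2 is caller-saved → body value

REG = 0xbd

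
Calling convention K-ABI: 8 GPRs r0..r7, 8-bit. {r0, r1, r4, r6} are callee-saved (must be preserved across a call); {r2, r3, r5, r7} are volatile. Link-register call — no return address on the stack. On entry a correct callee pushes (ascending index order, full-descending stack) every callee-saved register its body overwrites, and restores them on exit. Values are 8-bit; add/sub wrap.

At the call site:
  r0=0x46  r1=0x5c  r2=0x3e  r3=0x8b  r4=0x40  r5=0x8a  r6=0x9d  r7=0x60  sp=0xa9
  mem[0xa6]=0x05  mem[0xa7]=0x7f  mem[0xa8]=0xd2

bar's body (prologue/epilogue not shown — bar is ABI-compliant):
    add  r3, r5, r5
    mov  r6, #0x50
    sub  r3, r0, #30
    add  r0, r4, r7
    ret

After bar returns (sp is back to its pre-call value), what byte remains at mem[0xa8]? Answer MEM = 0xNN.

prologue: push r0 → mem[0xa8]=0x46, sp=0xa8
prologue: push r6 → mem[0xa7]=0x9d, sp=0xa7
body[0] add  r3, r5, r5 → r3=0x14
body[1] mov  r6, #0x50 → r6=0x50
body[2] sub  r3, r0, #30 → r3=0x28
body[3] add  r0, r4, r7 → r0=0xa0
epilogue: pop r6=0x9d, sp=0xa8
epilogue: pop r0=0x46, sp=0xa9
prologue pushed ['r0', 'r6'] at ['0xa8', '0xa7']

MEM = 0x46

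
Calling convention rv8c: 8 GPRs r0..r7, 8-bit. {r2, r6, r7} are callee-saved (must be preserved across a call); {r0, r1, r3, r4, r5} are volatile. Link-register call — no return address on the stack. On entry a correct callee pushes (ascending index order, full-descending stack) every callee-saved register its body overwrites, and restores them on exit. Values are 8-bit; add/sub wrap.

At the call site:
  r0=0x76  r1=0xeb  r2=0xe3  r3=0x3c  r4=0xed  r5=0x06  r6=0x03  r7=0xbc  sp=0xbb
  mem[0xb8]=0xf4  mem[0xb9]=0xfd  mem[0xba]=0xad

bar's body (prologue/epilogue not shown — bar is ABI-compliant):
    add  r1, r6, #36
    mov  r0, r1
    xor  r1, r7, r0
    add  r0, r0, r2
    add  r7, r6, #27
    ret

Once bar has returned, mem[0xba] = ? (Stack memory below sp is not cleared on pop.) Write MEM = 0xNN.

MEM = 0xbc

prologue: push r7 → mem[0xba]=0xbc, sp=0xba
body[0] add  r1, r6, #36 → r1=0x27
body[1] mov  r0, r1 → r0=0x27
body[2] xor  r1, r7, r0 → r1=0x9b
body[3] add  r0, r0, r2 → r0=0x0a
body[4] add  r7, r6, #27 → r7=0x1e
epilogue: pop r7=0xbc, sp=0xbb
prologue pushed ['r7'] at ['0xba']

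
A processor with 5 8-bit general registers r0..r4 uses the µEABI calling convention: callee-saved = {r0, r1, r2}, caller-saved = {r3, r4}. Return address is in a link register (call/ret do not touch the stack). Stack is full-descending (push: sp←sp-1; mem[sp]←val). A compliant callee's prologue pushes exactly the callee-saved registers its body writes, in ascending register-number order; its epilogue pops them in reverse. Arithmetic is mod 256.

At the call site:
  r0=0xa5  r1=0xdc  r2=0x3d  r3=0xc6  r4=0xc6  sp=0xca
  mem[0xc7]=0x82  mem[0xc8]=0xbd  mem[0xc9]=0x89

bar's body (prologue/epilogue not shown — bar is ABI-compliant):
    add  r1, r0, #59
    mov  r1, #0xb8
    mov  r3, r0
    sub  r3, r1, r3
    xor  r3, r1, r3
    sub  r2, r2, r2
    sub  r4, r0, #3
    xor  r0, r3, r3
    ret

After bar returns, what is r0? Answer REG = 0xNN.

REG = 0xa5

prologue: push r0 → mem[0xc9]=0xa5, sp=0xc9
prologue: push r1 → mem[0xc8]=0xdc, sp=0xc8
prologue: push r2 → mem[0xc7]=0x3d, sp=0xc7
body[0] add  r1, r0, #59 → r1=0xe0
body[1] mov  r1, #0xb8 → r1=0xb8
body[2] mov  r3, r0 → r3=0xa5
body[3] sub  r3, r1, r3 → r3=0x13
body[4] xor  r3, r1, r3 → r3=0xab
body[5] sub  r2, r2, r2 → r2=0x00
body[6] sub  r4, r0, #3 → r4=0xa2
body[7] xor  r0, r3, r3 → r0=0x00
epilogue: pop r2=0x3d, sp=0xc8
epilogue: pop r1=0xdc, sp=0xc9
epilogue: pop r0=0xa5, sp=0xca
r0 is callee-saved → restored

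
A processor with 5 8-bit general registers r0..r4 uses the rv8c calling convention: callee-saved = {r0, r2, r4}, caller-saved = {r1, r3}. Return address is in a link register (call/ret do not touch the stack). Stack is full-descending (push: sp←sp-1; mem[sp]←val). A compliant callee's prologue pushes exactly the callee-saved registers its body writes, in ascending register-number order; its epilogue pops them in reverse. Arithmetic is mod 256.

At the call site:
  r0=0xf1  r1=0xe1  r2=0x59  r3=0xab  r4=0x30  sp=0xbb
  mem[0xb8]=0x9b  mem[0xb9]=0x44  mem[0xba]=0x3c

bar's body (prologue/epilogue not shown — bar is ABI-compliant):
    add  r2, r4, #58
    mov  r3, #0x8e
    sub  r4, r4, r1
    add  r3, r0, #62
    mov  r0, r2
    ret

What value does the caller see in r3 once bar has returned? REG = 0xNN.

prologue: push r0 → mem[0xba]=0xf1, sp=0xba
prologue: push r2 → mem[0xb9]=0x59, sp=0xb9
prologue: push r4 → mem[0xb8]=0x30, sp=0xb8
body[0] add  r2, r4, #58 → r2=0x6a
body[1] mov  r3, #0x8e → r3=0x8e
body[2] sub  r4, r4, r1 → r4=0x4f
body[3] add  r3, r0, #62 → r3=0x2f
body[4] mov  r0, r2 → r0=0x6a
epilogue: pop r4=0x30, sp=0xb9
epilogue: pop r2=0x59, sp=0xba
epilogue: pop r0=0xf1, sp=0xbb
r3 is caller-saved → body value

REG = 0x2f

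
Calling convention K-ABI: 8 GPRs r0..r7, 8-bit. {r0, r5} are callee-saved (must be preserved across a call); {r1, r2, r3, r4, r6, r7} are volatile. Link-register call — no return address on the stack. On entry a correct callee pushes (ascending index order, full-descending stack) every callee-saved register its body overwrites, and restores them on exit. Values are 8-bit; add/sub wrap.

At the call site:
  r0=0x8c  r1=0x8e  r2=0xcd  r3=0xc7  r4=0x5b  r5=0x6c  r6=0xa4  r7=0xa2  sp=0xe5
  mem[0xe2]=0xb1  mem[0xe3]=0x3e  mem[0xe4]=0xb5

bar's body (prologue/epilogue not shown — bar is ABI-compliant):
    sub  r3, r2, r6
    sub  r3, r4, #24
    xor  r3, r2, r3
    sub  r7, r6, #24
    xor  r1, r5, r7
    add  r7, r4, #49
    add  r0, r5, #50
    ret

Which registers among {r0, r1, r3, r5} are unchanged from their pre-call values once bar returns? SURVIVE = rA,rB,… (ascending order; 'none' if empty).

SURVIVE = r0,r5

prologue: push r0 → mem[0xe4]=0x8c, sp=0xe4
body[0] sub  r3, r2, r6 → r3=0x29
body[1] sub  r3, r4, #24 → r3=0x43
body[2] xor  r3, r2, r3 → r3=0x8e
body[3] sub  r7, r6, #24 → r7=0x8c
body[4] xor  r1, r5, r7 → r1=0xe0
body[5] add  r7, r4, #49 → r7=0x8c
body[6] add  r0, r5, #50 → r0=0x9e
epilogue: pop r0=0x8c, sp=0xe5
r0: callee-saved, written=True
r1: caller-saved, written=True
r3: caller-saved, written=True
r5: callee-saved, written=False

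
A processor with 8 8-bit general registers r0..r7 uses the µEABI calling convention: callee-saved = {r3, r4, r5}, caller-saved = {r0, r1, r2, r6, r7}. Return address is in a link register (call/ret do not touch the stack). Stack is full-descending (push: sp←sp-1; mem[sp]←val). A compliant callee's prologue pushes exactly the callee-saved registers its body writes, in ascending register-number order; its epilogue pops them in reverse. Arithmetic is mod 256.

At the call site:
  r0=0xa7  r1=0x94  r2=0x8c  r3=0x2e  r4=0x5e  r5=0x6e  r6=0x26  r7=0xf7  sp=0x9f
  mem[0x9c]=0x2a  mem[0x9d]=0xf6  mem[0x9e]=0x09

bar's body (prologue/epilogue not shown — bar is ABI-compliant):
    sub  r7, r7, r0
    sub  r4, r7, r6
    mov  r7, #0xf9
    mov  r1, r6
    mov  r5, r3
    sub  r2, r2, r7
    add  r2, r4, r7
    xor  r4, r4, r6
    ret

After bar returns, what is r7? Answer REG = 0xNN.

prologue: push r4 -> mem[0x9e]=0x5e, sp=0x9e
prologue: push r5 -> mem[0x9d]=0x6e, sp=0x9d
body[0] sub  r7, r7, r0 -> r7=0x50
body[1] sub  r4, r7, r6 -> r4=0x2a
body[2] mov  r7, #0xf9 -> r7=0xf9
body[3] mov  r1, r6 -> r1=0x26
body[4] mov  r5, r3 -> r5=0x2e
body[5] sub  r2, r2, r7 -> r2=0x93
body[6] add  r2, r4, r7 -> r2=0x23
body[7] xor  r4, r4, r6 -> r4=0x0c
epilogue: pop r5=0x6e, sp=0x9e
epilogue: pop r4=0x5e, sp=0x9f
r7 is caller-saved -> body value

REG = 0xf9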